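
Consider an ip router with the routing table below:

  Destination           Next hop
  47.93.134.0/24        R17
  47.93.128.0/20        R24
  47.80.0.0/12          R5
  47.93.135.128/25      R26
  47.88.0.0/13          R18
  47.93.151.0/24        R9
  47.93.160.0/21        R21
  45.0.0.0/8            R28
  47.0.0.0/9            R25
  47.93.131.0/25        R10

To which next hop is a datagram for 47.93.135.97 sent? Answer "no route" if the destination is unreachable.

Routes whose prefix contains 47.93.135.97:
  47.0.0.0/9 (47.0.0.0 - 47.127.255.255) -> R25
  47.80.0.0/12 (47.80.0.0 - 47.95.255.255) -> R5
  47.88.0.0/13 (47.88.0.0 - 47.95.255.255) -> R18
  47.93.128.0/20 (47.93.128.0 - 47.93.143.255) -> R24
More-specific entries that do NOT match:
  47.93.135.128/25 (47.93.135.128 - 47.93.135.255) does not contain 47.93.135.97
  47.93.131.0/25 (47.93.131.0 - 47.93.131.127) does not contain 47.93.135.97
  47.93.134.0/24 (47.93.134.0 - 47.93.134.255) does not contain 47.93.135.97
  47.93.151.0/24 (47.93.151.0 - 47.93.151.255) does not contain 47.93.135.97
  47.93.160.0/21 (47.93.160.0 - 47.93.167.255) does not contain 47.93.135.97
Longest matching prefix is /20 -> next hop R24.

R24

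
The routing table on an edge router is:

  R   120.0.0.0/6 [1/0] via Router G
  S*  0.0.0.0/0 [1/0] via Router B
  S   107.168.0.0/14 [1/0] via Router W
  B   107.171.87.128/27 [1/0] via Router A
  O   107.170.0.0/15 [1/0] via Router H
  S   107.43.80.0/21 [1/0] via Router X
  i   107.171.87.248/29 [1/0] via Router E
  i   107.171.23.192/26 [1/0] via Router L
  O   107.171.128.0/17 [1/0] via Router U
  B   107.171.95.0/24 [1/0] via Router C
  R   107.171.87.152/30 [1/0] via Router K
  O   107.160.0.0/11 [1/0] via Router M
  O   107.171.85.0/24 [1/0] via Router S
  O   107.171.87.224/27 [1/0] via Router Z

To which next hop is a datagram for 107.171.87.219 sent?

Routes whose prefix contains 107.171.87.219:
  0.0.0.0/0 (default, matches everything) -> Router B
  107.160.0.0/11 (107.160.0.0 - 107.191.255.255) -> Router M
  107.168.0.0/14 (107.168.0.0 - 107.171.255.255) -> Router W
  107.170.0.0/15 (107.170.0.0 - 107.171.255.255) -> Router H
More-specific entries that do NOT match:
  107.171.87.152/30 (107.171.87.152 - 107.171.87.155) does not contain 107.171.87.219
  107.171.87.248/29 (107.171.87.248 - 107.171.87.255) does not contain 107.171.87.219
  107.171.87.128/27 (107.171.87.128 - 107.171.87.159) does not contain 107.171.87.219
  107.171.87.224/27 (107.171.87.224 - 107.171.87.255) does not contain 107.171.87.219
  107.171.23.192/26 (107.171.23.192 - 107.171.23.255) does not contain 107.171.87.219
  107.171.95.0/24 (107.171.95.0 - 107.171.95.255) does not contain 107.171.87.219
  107.171.85.0/24 (107.171.85.0 - 107.171.85.255) does not contain 107.171.87.219
  107.43.80.0/21 (107.43.80.0 - 107.43.87.255) does not contain 107.171.87.219
  107.171.128.0/17 (107.171.128.0 - 107.171.255.255) does not contain 107.171.87.219
Longest matching prefix is /15 -> next hop Router H.

Router H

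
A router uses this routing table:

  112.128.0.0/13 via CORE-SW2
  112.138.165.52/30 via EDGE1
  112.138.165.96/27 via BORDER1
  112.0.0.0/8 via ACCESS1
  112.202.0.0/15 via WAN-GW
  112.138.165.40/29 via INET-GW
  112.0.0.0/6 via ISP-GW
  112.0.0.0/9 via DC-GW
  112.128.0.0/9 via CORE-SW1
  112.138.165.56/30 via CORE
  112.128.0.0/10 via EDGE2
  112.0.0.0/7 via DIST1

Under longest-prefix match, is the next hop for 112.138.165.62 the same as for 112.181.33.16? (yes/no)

yes

112.138.165.62: longest match 112.128.0.0/10 -> EDGE2
112.181.33.16: longest match 112.128.0.0/10 -> EDGE2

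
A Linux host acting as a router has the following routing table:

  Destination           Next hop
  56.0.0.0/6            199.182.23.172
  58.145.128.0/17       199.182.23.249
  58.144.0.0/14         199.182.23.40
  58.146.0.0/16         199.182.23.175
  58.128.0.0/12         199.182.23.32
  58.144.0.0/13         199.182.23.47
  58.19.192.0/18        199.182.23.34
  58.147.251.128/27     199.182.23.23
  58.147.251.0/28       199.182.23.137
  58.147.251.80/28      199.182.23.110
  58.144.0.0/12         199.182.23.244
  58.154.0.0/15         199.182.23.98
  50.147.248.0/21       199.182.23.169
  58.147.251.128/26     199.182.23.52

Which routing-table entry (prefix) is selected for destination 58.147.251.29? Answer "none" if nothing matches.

Entries matching 58.147.251.29:
  56.0.0.0/6 (56.0.0.0 - 59.255.255.255)
  58.144.0.0/12 (58.144.0.0 - 58.159.255.255)
  58.144.0.0/13 (58.144.0.0 - 58.151.255.255)
  58.144.0.0/14 (58.144.0.0 - 58.147.255.255)
Most specific is 58.144.0.0/14.

58.144.0.0/14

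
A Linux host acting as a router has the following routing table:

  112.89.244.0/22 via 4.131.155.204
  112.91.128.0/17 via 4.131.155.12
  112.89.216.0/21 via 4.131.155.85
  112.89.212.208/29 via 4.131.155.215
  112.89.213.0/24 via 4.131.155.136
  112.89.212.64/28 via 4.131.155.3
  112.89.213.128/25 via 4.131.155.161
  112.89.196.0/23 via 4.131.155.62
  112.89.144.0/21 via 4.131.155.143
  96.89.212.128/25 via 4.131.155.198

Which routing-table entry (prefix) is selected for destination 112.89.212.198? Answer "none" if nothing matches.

112.89.212.198 is outside every listed prefix and there is no default route.

none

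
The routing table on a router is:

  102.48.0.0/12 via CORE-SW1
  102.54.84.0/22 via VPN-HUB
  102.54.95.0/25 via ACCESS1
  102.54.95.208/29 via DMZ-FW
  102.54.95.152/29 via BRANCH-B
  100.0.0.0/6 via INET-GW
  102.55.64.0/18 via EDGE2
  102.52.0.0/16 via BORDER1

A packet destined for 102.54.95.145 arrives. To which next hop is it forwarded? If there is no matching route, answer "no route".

Routes whose prefix contains 102.54.95.145:
  100.0.0.0/6 (100.0.0.0 - 103.255.255.255) -> INET-GW
  102.48.0.0/12 (102.48.0.0 - 102.63.255.255) -> CORE-SW1
More-specific entries that do NOT match:
  102.54.95.208/29 (102.54.95.208 - 102.54.95.215) does not contain 102.54.95.145
  102.54.95.152/29 (102.54.95.152 - 102.54.95.159) does not contain 102.54.95.145
  102.54.95.0/25 (102.54.95.0 - 102.54.95.127) does not contain 102.54.95.145
  102.54.84.0/22 (102.54.84.0 - 102.54.87.255) does not contain 102.54.95.145
  102.55.64.0/18 (102.55.64.0 - 102.55.127.255) does not contain 102.54.95.145
  102.52.0.0/16 (102.52.0.0 - 102.52.255.255) does not contain 102.54.95.145
Longest matching prefix is /12 -> next hop CORE-SW1.

CORE-SW1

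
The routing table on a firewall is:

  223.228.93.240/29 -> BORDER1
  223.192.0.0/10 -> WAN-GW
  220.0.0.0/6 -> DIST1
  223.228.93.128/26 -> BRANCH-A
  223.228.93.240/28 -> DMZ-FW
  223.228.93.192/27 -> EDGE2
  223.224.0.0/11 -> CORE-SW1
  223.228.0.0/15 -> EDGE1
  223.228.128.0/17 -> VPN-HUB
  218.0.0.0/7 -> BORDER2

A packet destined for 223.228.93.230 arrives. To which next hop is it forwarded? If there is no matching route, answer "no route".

EDGE1

Routes whose prefix contains 223.228.93.230:
  220.0.0.0/6 (220.0.0.0 - 223.255.255.255) -> DIST1
  223.192.0.0/10 (223.192.0.0 - 223.255.255.255) -> WAN-GW
  223.224.0.0/11 (223.224.0.0 - 223.255.255.255) -> CORE-SW1
  223.228.0.0/15 (223.228.0.0 - 223.229.255.255) -> EDGE1
More-specific entries that do NOT match:
  223.228.93.240/29 (223.228.93.240 - 223.228.93.247) does not contain 223.228.93.230
  223.228.93.240/28 (223.228.93.240 - 223.228.93.255) does not contain 223.228.93.230
  223.228.93.192/27 (223.228.93.192 - 223.228.93.223) does not contain 223.228.93.230
  223.228.93.128/26 (223.228.93.128 - 223.228.93.191) does not contain 223.228.93.230
  223.228.128.0/17 (223.228.128.0 - 223.228.255.255) does not contain 223.228.93.230
Longest matching prefix is /15 -> next hop EDGE1.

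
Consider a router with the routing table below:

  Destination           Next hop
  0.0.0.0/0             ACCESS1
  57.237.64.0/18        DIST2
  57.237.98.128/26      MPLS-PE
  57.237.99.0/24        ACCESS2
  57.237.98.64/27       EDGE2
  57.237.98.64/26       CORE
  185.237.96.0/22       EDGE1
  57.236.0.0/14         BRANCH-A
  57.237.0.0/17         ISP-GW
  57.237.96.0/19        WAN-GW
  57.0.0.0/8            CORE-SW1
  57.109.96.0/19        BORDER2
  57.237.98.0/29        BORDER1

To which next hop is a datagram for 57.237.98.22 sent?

WAN-GW

Routes whose prefix contains 57.237.98.22:
  0.0.0.0/0 (default, matches everything) -> ACCESS1
  57.0.0.0/8 (57.0.0.0 - 57.255.255.255) -> CORE-SW1
  57.236.0.0/14 (57.236.0.0 - 57.239.255.255) -> BRANCH-A
  57.237.0.0/17 (57.237.0.0 - 57.237.127.255) -> ISP-GW
  57.237.64.0/18 (57.237.64.0 - 57.237.127.255) -> DIST2
  57.237.96.0/19 (57.237.96.0 - 57.237.127.255) -> WAN-GW
More-specific entries that do NOT match:
  57.237.98.0/29 (57.237.98.0 - 57.237.98.7) does not contain 57.237.98.22
  57.237.98.64/27 (57.237.98.64 - 57.237.98.95) does not contain 57.237.98.22
  57.237.98.128/26 (57.237.98.128 - 57.237.98.191) does not contain 57.237.98.22
  57.237.98.64/26 (57.237.98.64 - 57.237.98.127) does not contain 57.237.98.22
  57.237.99.0/24 (57.237.99.0 - 57.237.99.255) does not contain 57.237.98.22
  185.237.96.0/22 (185.237.96.0 - 185.237.99.255) does not contain 57.237.98.22
Longest matching prefix is /19 -> next hop WAN-GW.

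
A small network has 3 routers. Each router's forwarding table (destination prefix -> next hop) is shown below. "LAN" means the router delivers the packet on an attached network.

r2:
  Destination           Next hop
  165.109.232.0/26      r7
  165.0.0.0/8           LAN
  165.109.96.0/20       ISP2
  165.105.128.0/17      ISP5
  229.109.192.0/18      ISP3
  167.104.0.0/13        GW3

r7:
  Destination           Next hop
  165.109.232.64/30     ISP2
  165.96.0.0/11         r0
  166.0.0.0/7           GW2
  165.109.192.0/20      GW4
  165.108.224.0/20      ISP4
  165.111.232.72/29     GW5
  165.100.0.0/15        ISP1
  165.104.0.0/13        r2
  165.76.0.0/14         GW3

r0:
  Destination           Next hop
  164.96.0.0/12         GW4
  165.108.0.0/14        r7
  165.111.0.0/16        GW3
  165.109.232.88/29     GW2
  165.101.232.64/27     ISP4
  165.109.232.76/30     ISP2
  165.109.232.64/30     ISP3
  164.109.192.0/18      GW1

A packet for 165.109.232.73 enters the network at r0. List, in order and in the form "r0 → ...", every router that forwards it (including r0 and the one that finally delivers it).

r0 → r7 → r2

At r0: longest match for 165.109.232.73 is 165.108.0.0/14 -> r7
At r7: longest match for 165.109.232.73 is 165.104.0.0/13 -> r2
At r2: longest match for 165.109.232.73 is 165.0.0.0/8 -> LAN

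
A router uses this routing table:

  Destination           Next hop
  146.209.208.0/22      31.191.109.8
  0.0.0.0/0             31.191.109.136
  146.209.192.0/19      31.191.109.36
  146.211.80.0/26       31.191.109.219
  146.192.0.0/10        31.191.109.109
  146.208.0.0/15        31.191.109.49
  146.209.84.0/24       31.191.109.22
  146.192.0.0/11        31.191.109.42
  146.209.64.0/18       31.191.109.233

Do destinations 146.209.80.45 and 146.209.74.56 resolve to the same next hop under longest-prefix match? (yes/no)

yes

146.209.80.45: longest match 146.209.64.0/18 -> 31.191.109.233
146.209.74.56: longest match 146.209.64.0/18 -> 31.191.109.233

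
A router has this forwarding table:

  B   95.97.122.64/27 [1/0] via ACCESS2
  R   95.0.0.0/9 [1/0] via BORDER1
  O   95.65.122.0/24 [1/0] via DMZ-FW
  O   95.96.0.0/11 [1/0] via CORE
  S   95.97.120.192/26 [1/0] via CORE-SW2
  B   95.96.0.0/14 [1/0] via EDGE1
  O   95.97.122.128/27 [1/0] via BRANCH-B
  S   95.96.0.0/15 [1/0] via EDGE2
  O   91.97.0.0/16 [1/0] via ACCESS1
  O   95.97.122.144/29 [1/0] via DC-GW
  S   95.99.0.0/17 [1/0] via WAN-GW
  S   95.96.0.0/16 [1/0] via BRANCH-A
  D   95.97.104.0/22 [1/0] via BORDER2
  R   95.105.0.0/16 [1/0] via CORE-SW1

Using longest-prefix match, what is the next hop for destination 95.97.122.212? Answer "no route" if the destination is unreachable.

EDGE2

Routes whose prefix contains 95.97.122.212:
  95.0.0.0/9 (95.0.0.0 - 95.127.255.255) -> BORDER1
  95.96.0.0/11 (95.96.0.0 - 95.127.255.255) -> CORE
  95.96.0.0/14 (95.96.0.0 - 95.99.255.255) -> EDGE1
  95.96.0.0/15 (95.96.0.0 - 95.97.255.255) -> EDGE2
More-specific entries that do NOT match:
  95.97.122.144/29 (95.97.122.144 - 95.97.122.151) does not contain 95.97.122.212
  95.97.122.64/27 (95.97.122.64 - 95.97.122.95) does not contain 95.97.122.212
  95.97.122.128/27 (95.97.122.128 - 95.97.122.159) does not contain 95.97.122.212
  95.97.120.192/26 (95.97.120.192 - 95.97.120.255) does not contain 95.97.122.212
  95.65.122.0/24 (95.65.122.0 - 95.65.122.255) does not contain 95.97.122.212
  95.97.104.0/22 (95.97.104.0 - 95.97.107.255) does not contain 95.97.122.212
  95.99.0.0/17 (95.99.0.0 - 95.99.127.255) does not contain 95.97.122.212
  91.97.0.0/16 (91.97.0.0 - 91.97.255.255) does not contain 95.97.122.212
  95.96.0.0/16 (95.96.0.0 - 95.96.255.255) does not contain 95.97.122.212
  95.105.0.0/16 (95.105.0.0 - 95.105.255.255) does not contain 95.97.122.212
Longest matching prefix is /15 -> next hop EDGE2.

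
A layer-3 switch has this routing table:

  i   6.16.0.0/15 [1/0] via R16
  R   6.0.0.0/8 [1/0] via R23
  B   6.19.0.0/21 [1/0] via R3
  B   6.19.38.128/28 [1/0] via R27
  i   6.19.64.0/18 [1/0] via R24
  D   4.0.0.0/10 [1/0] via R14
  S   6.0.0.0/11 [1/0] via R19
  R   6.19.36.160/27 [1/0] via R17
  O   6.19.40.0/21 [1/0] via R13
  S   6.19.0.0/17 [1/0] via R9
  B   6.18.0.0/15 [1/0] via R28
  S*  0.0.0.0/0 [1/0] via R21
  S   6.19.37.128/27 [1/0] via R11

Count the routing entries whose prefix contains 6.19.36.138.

Prefixes containing 6.19.36.138:
  0.0.0.0/0 (default, matches everything)
  6.0.0.0/8 (6.0.0.0 - 6.255.255.255)
  6.0.0.0/11 (6.0.0.0 - 6.31.255.255)
  6.18.0.0/15 (6.18.0.0 - 6.19.255.255)
  6.19.0.0/17 (6.19.0.0 - 6.19.127.255)
Total matching entries: 5.

5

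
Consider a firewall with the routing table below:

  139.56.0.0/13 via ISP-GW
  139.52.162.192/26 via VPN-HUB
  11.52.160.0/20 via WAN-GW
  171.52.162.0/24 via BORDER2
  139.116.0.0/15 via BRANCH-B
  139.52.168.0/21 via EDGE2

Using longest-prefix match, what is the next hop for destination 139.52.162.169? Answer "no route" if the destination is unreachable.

no route

No entry's prefix contains 139.52.162.169; there is no default route.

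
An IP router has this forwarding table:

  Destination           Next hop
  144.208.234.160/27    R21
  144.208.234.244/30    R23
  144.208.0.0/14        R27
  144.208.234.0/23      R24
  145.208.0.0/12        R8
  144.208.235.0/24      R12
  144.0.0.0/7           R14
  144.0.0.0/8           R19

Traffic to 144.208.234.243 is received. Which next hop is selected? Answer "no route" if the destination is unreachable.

R24

Routes whose prefix contains 144.208.234.243:
  144.0.0.0/7 (144.0.0.0 - 145.255.255.255) -> R14
  144.0.0.0/8 (144.0.0.0 - 144.255.255.255) -> R19
  144.208.0.0/14 (144.208.0.0 - 144.211.255.255) -> R27
  144.208.234.0/23 (144.208.234.0 - 144.208.235.255) -> R24
More-specific entries that do NOT match:
  144.208.234.244/30 (144.208.234.244 - 144.208.234.247) does not contain 144.208.234.243
  144.208.234.160/27 (144.208.234.160 - 144.208.234.191) does not contain 144.208.234.243
  144.208.235.0/24 (144.208.235.0 - 144.208.235.255) does not contain 144.208.234.243
Longest matching prefix is /23 -> next hop R24.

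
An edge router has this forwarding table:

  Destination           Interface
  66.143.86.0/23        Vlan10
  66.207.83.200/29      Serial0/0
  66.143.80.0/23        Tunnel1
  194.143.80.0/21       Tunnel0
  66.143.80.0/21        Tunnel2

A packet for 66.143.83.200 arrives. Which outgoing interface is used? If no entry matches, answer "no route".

Tunnel2

Routes whose prefix contains 66.143.83.200:
  66.143.80.0/21 (66.143.80.0 - 66.143.87.255) -> Tunnel2
More-specific entries that do NOT match:
  66.207.83.200/29 (66.207.83.200 - 66.207.83.207) does not contain 66.143.83.200
  66.143.86.0/23 (66.143.86.0 - 66.143.87.255) does not contain 66.143.83.200
  66.143.80.0/23 (66.143.80.0 - 66.143.81.255) does not contain 66.143.83.200
Longest matching prefix is /21 -> interface Tunnel2.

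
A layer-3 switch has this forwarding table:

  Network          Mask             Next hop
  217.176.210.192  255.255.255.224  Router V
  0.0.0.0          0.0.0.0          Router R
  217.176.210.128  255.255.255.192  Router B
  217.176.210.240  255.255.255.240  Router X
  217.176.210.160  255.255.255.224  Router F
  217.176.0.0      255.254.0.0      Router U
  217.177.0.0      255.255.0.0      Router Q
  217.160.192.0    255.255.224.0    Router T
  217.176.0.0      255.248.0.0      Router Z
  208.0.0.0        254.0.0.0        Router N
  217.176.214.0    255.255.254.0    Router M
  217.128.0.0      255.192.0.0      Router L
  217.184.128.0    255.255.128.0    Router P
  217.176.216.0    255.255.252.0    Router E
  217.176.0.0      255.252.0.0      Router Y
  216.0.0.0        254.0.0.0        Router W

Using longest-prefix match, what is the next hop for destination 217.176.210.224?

Routes whose prefix contains 217.176.210.224:
  0.0.0.0/0 (default, matches everything) -> Router R
  216.0.0.0/7 (216.0.0.0 - 217.255.255.255) -> Router W
  217.128.0.0/10 (217.128.0.0 - 217.191.255.255) -> Router L
  217.176.0.0/13 (217.176.0.0 - 217.183.255.255) -> Router Z
  217.176.0.0/14 (217.176.0.0 - 217.179.255.255) -> Router Y
  217.176.0.0/15 (217.176.0.0 - 217.177.255.255) -> Router U
More-specific entries that do NOT match:
  217.176.210.240/28 (217.176.210.240 - 217.176.210.255) does not contain 217.176.210.224
  217.176.210.192/27 (217.176.210.192 - 217.176.210.223) does not contain 217.176.210.224
  217.176.210.160/27 (217.176.210.160 - 217.176.210.191) does not contain 217.176.210.224
  217.176.210.128/26 (217.176.210.128 - 217.176.210.191) does not contain 217.176.210.224
  217.176.214.0/23 (217.176.214.0 - 217.176.215.255) does not contain 217.176.210.224
  217.176.216.0/22 (217.176.216.0 - 217.176.219.255) does not contain 217.176.210.224
  217.160.192.0/19 (217.160.192.0 - 217.160.223.255) does not contain 217.176.210.224
  217.184.128.0/17 (217.184.128.0 - 217.184.255.255) does not contain 217.176.210.224
  217.177.0.0/16 (217.177.0.0 - 217.177.255.255) does not contain 217.176.210.224
Longest matching prefix is /15 -> next hop Router U.

Router U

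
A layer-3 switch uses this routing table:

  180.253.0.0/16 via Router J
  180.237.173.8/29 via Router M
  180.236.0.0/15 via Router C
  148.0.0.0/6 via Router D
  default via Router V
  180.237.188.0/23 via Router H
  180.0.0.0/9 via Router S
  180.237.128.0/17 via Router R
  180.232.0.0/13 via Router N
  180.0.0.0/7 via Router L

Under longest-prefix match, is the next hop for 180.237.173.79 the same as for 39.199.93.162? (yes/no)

no

180.237.173.79: longest match 180.237.128.0/17 -> Router R
39.199.93.162: longest match 0.0.0.0/0 -> Router V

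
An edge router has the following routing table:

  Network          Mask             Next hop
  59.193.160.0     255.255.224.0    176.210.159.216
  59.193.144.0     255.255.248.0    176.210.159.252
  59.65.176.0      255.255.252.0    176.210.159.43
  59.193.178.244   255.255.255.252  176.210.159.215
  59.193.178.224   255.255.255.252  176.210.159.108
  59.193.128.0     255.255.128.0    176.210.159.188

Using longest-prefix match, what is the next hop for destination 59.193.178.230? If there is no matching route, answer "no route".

176.210.159.216

Routes whose prefix contains 59.193.178.230:
  59.193.128.0/17 (59.193.128.0 - 59.193.255.255) -> 176.210.159.188
  59.193.160.0/19 (59.193.160.0 - 59.193.191.255) -> 176.210.159.216
More-specific entries that do NOT match:
  59.193.178.244/30 (59.193.178.244 - 59.193.178.247) does not contain 59.193.178.230
  59.193.178.224/30 (59.193.178.224 - 59.193.178.227) does not contain 59.193.178.230
  59.65.176.0/22 (59.65.176.0 - 59.65.179.255) does not contain 59.193.178.230
  59.193.144.0/21 (59.193.144.0 - 59.193.151.255) does not contain 59.193.178.230
Longest matching prefix is /19 -> next hop 176.210.159.216.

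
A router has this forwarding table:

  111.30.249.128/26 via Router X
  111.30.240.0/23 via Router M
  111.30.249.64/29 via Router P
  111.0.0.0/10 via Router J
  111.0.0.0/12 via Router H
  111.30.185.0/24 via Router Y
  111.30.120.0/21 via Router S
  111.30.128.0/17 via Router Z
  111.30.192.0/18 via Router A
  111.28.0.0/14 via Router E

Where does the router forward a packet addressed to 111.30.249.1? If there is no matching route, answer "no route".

Router A

Routes whose prefix contains 111.30.249.1:
  111.0.0.0/10 (111.0.0.0 - 111.63.255.255) -> Router J
  111.28.0.0/14 (111.28.0.0 - 111.31.255.255) -> Router E
  111.30.128.0/17 (111.30.128.0 - 111.30.255.255) -> Router Z
  111.30.192.0/18 (111.30.192.0 - 111.30.255.255) -> Router A
More-specific entries that do NOT match:
  111.30.249.64/29 (111.30.249.64 - 111.30.249.71) does not contain 111.30.249.1
  111.30.249.128/26 (111.30.249.128 - 111.30.249.191) does not contain 111.30.249.1
  111.30.185.0/24 (111.30.185.0 - 111.30.185.255) does not contain 111.30.249.1
  111.30.240.0/23 (111.30.240.0 - 111.30.241.255) does not contain 111.30.249.1
  111.30.120.0/21 (111.30.120.0 - 111.30.127.255) does not contain 111.30.249.1
Longest matching prefix is /18 -> next hop Router A.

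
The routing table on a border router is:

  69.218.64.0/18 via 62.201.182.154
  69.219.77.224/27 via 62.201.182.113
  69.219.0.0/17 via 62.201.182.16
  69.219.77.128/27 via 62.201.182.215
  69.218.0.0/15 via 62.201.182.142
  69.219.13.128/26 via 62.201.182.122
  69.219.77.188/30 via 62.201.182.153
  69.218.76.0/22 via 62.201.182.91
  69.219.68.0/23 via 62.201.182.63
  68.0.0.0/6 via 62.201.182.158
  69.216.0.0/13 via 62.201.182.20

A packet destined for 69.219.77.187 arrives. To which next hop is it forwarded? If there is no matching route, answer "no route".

62.201.182.16

Routes whose prefix contains 69.219.77.187:
  68.0.0.0/6 (68.0.0.0 - 71.255.255.255) -> 62.201.182.158
  69.216.0.0/13 (69.216.0.0 - 69.223.255.255) -> 62.201.182.20
  69.218.0.0/15 (69.218.0.0 - 69.219.255.255) -> 62.201.182.142
  69.219.0.0/17 (69.219.0.0 - 69.219.127.255) -> 62.201.182.16
More-specific entries that do NOT match:
  69.219.77.188/30 (69.219.77.188 - 69.219.77.191) does not contain 69.219.77.187
  69.219.77.224/27 (69.219.77.224 - 69.219.77.255) does not contain 69.219.77.187
  69.219.77.128/27 (69.219.77.128 - 69.219.77.159) does not contain 69.219.77.187
  69.219.13.128/26 (69.219.13.128 - 69.219.13.191) does not contain 69.219.77.187
  69.219.68.0/23 (69.219.68.0 - 69.219.69.255) does not contain 69.219.77.187
  69.218.76.0/22 (69.218.76.0 - 69.218.79.255) does not contain 69.219.77.187
  69.218.64.0/18 (69.218.64.0 - 69.218.127.255) does not contain 69.219.77.187
Longest matching prefix is /17 -> next hop 62.201.182.16.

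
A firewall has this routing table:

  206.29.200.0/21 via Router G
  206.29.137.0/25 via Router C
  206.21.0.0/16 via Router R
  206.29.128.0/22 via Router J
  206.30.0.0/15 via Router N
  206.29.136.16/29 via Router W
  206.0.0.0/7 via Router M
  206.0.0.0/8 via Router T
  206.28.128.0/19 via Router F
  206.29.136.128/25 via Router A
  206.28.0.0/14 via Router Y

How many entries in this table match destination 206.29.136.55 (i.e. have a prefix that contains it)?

3

Prefixes containing 206.29.136.55:
  206.0.0.0/7 (206.0.0.0 - 207.255.255.255)
  206.0.0.0/8 (206.0.0.0 - 206.255.255.255)
  206.28.0.0/14 (206.28.0.0 - 206.31.255.255)
Total matching entries: 3.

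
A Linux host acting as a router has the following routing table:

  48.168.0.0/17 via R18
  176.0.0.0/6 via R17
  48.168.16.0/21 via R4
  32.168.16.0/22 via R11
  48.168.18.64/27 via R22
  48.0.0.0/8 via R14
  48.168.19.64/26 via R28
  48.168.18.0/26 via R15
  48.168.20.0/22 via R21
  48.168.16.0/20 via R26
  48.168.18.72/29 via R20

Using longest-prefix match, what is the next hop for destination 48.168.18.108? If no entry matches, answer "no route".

Routes whose prefix contains 48.168.18.108:
  48.0.0.0/8 (48.0.0.0 - 48.255.255.255) -> R14
  48.168.0.0/17 (48.168.0.0 - 48.168.127.255) -> R18
  48.168.16.0/20 (48.168.16.0 - 48.168.31.255) -> R26
  48.168.16.0/21 (48.168.16.0 - 48.168.23.255) -> R4
More-specific entries that do NOT match:
  48.168.18.72/29 (48.168.18.72 - 48.168.18.79) does not contain 48.168.18.108
  48.168.18.64/27 (48.168.18.64 - 48.168.18.95) does not contain 48.168.18.108
  48.168.19.64/26 (48.168.19.64 - 48.168.19.127) does not contain 48.168.18.108
  48.168.18.0/26 (48.168.18.0 - 48.168.18.63) does not contain 48.168.18.108
  32.168.16.0/22 (32.168.16.0 - 32.168.19.255) does not contain 48.168.18.108
  48.168.20.0/22 (48.168.20.0 - 48.168.23.255) does not contain 48.168.18.108
Longest matching prefix is /21 -> next hop R4.

R4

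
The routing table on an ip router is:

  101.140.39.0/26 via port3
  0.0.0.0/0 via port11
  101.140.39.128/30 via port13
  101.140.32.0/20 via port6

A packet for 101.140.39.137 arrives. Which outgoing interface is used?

Routes whose prefix contains 101.140.39.137:
  0.0.0.0/0 (default, matches everything) -> port11
  101.140.32.0/20 (101.140.32.0 - 101.140.47.255) -> port6
More-specific entries that do NOT match:
  101.140.39.128/30 (101.140.39.128 - 101.140.39.131) does not contain 101.140.39.137
  101.140.39.0/26 (101.140.39.0 - 101.140.39.63) does not contain 101.140.39.137
Longest matching prefix is /20 -> interface port6.

port6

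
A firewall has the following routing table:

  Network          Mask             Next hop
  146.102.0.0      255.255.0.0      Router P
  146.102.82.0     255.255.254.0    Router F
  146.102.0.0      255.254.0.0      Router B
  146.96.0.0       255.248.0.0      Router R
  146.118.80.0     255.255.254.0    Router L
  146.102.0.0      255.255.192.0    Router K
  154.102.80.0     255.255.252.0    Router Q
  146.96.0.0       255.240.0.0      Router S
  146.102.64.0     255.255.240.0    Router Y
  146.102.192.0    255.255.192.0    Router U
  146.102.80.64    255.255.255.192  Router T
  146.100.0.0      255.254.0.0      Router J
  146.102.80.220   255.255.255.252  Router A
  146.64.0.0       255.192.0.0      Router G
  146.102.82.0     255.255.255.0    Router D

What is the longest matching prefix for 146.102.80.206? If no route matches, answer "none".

146.102.0.0/16

Entries matching 146.102.80.206:
  146.64.0.0/10 (146.64.0.0 - 146.127.255.255)
  146.96.0.0/12 (146.96.0.0 - 146.111.255.255)
  146.96.0.0/13 (146.96.0.0 - 146.103.255.255)
  146.102.0.0/15 (146.102.0.0 - 146.103.255.255)
  146.102.0.0/16 (146.102.0.0 - 146.102.255.255)
Most specific is 146.102.0.0/16.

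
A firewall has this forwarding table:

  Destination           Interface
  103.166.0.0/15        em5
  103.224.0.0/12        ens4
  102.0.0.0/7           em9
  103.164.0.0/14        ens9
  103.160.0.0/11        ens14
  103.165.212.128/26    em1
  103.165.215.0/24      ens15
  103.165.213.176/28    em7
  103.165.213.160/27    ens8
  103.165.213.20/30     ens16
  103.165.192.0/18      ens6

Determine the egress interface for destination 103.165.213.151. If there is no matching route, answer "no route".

ens6

Routes whose prefix contains 103.165.213.151:
  102.0.0.0/7 (102.0.0.0 - 103.255.255.255) -> em9
  103.160.0.0/11 (103.160.0.0 - 103.191.255.255) -> ens14
  103.164.0.0/14 (103.164.0.0 - 103.167.255.255) -> ens9
  103.165.192.0/18 (103.165.192.0 - 103.165.255.255) -> ens6
More-specific entries that do NOT match:
  103.165.213.20/30 (103.165.213.20 - 103.165.213.23) does not contain 103.165.213.151
  103.165.213.176/28 (103.165.213.176 - 103.165.213.191) does not contain 103.165.213.151
  103.165.213.160/27 (103.165.213.160 - 103.165.213.191) does not contain 103.165.213.151
  103.165.212.128/26 (103.165.212.128 - 103.165.212.191) does not contain 103.165.213.151
  103.165.215.0/24 (103.165.215.0 - 103.165.215.255) does not contain 103.165.213.151
Longest matching prefix is /18 -> interface ens6.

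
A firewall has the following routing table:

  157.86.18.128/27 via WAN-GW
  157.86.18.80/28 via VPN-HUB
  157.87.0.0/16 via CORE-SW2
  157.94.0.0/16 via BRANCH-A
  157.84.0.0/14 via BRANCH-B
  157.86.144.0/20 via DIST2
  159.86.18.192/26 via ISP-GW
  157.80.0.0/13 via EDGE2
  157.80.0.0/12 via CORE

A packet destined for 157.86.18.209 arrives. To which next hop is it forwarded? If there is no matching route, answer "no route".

Routes whose prefix contains 157.86.18.209:
  157.80.0.0/12 (157.80.0.0 - 157.95.255.255) -> CORE
  157.80.0.0/13 (157.80.0.0 - 157.87.255.255) -> EDGE2
  157.84.0.0/14 (157.84.0.0 - 157.87.255.255) -> BRANCH-B
More-specific entries that do NOT match:
  157.86.18.80/28 (157.86.18.80 - 157.86.18.95) does not contain 157.86.18.209
  157.86.18.128/27 (157.86.18.128 - 157.86.18.159) does not contain 157.86.18.209
  159.86.18.192/26 (159.86.18.192 - 159.86.18.255) does not contain 157.86.18.209
  157.86.144.0/20 (157.86.144.0 - 157.86.159.255) does not contain 157.86.18.209
  157.87.0.0/16 (157.87.0.0 - 157.87.255.255) does not contain 157.86.18.209
  157.94.0.0/16 (157.94.0.0 - 157.94.255.255) does not contain 157.86.18.209
Longest matching prefix is /14 -> next hop BRANCH-B.

BRANCH-B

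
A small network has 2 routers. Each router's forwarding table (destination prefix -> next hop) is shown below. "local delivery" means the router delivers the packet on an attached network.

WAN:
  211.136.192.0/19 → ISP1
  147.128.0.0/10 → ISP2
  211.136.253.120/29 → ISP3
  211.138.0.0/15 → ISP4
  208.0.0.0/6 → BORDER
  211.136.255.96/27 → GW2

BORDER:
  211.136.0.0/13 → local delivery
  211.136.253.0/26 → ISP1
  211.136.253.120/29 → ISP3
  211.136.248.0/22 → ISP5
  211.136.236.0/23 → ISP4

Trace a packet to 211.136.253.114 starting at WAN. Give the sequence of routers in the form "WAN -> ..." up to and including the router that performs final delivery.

WAN -> BORDER

At WAN: longest match for 211.136.253.114 is 208.0.0.0/6 -> BORDER
At BORDER: longest match for 211.136.253.114 is 211.136.0.0/13 -> local delivery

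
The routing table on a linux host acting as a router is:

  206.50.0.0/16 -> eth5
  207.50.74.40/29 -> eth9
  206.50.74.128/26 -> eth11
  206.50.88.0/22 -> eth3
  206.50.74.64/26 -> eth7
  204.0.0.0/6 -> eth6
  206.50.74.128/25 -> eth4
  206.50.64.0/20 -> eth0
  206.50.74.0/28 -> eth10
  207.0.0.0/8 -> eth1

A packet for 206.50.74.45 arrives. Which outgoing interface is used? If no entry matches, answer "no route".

Routes whose prefix contains 206.50.74.45:
  204.0.0.0/6 (204.0.0.0 - 207.255.255.255) -> eth6
  206.50.0.0/16 (206.50.0.0 - 206.50.255.255) -> eth5
  206.50.64.0/20 (206.50.64.0 - 206.50.79.255) -> eth0
More-specific entries that do NOT match:
  207.50.74.40/29 (207.50.74.40 - 207.50.74.47) does not contain 206.50.74.45
  206.50.74.0/28 (206.50.74.0 - 206.50.74.15) does not contain 206.50.74.45
  206.50.74.128/26 (206.50.74.128 - 206.50.74.191) does not contain 206.50.74.45
  206.50.74.64/26 (206.50.74.64 - 206.50.74.127) does not contain 206.50.74.45
  206.50.74.128/25 (206.50.74.128 - 206.50.74.255) does not contain 206.50.74.45
  206.50.88.0/22 (206.50.88.0 - 206.50.91.255) does not contain 206.50.74.45
Longest matching prefix is /20 -> interface eth0.

eth0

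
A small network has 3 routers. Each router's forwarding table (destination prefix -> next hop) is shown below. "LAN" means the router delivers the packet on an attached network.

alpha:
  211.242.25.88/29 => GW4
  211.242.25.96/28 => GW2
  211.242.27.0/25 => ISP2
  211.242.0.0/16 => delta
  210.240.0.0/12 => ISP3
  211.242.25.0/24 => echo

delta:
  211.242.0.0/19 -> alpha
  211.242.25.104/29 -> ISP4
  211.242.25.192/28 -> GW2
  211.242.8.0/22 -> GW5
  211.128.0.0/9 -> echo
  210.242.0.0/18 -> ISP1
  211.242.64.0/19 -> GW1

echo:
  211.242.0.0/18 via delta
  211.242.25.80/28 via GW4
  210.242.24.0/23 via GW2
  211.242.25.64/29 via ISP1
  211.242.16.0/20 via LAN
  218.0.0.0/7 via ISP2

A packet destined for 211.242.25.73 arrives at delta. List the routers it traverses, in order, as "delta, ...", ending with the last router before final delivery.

At delta: longest match for 211.242.25.73 is 211.242.0.0/19 -> alpha
At alpha: longest match for 211.242.25.73 is 211.242.25.0/24 -> echo
At echo: longest match for 211.242.25.73 is 211.242.16.0/20 -> LAN

delta, alpha, echo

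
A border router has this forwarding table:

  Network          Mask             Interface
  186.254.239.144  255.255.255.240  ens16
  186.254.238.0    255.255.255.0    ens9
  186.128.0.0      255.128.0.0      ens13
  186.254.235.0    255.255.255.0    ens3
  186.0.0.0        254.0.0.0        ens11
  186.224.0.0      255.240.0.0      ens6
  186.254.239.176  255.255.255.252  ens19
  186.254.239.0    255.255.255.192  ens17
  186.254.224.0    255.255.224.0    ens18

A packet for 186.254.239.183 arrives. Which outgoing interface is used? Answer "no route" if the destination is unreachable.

ens18

Routes whose prefix contains 186.254.239.183:
  186.0.0.0/7 (186.0.0.0 - 187.255.255.255) -> ens11
  186.128.0.0/9 (186.128.0.0 - 186.255.255.255) -> ens13
  186.254.224.0/19 (186.254.224.0 - 186.254.255.255) -> ens18
More-specific entries that do NOT match:
  186.254.239.176/30 (186.254.239.176 - 186.254.239.179) does not contain 186.254.239.183
  186.254.239.144/28 (186.254.239.144 - 186.254.239.159) does not contain 186.254.239.183
  186.254.239.0/26 (186.254.239.0 - 186.254.239.63) does not contain 186.254.239.183
  186.254.238.0/24 (186.254.238.0 - 186.254.238.255) does not contain 186.254.239.183
  186.254.235.0/24 (186.254.235.0 - 186.254.235.255) does not contain 186.254.239.183
Longest matching prefix is /19 -> interface ens18.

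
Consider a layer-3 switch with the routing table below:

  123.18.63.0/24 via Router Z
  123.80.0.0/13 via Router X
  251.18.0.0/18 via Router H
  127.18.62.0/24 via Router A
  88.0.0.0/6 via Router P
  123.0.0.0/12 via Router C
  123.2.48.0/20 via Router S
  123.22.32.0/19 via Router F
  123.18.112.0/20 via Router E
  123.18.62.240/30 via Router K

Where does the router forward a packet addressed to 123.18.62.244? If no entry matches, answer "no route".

No entry's prefix contains 123.18.62.244; there is no default route.

no route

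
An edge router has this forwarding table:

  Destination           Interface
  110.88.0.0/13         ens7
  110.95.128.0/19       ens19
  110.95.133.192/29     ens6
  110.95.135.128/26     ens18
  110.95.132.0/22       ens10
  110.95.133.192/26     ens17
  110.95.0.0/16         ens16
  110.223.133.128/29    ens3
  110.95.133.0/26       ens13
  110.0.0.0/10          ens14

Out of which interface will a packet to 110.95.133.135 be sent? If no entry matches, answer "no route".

ens10

Routes whose prefix contains 110.95.133.135:
  110.88.0.0/13 (110.88.0.0 - 110.95.255.255) -> ens7
  110.95.0.0/16 (110.95.0.0 - 110.95.255.255) -> ens16
  110.95.128.0/19 (110.95.128.0 - 110.95.159.255) -> ens19
  110.95.132.0/22 (110.95.132.0 - 110.95.135.255) -> ens10
More-specific entries that do NOT match:
  110.95.133.192/29 (110.95.133.192 - 110.95.133.199) does not contain 110.95.133.135
  110.223.133.128/29 (110.223.133.128 - 110.223.133.135) does not contain 110.95.133.135
  110.95.135.128/26 (110.95.135.128 - 110.95.135.191) does not contain 110.95.133.135
  110.95.133.192/26 (110.95.133.192 - 110.95.133.255) does not contain 110.95.133.135
  110.95.133.0/26 (110.95.133.0 - 110.95.133.63) does not contain 110.95.133.135
Longest matching prefix is /22 -> interface ens10.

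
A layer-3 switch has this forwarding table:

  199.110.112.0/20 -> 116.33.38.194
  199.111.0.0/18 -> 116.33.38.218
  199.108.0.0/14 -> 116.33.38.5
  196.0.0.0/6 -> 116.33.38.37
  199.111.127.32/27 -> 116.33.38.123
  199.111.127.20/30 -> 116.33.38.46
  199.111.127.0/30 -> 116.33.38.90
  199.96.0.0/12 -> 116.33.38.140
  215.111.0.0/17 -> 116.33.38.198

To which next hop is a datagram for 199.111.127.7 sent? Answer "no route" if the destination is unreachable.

116.33.38.5

Routes whose prefix contains 199.111.127.7:
  196.0.0.0/6 (196.0.0.0 - 199.255.255.255) -> 116.33.38.37
  199.96.0.0/12 (199.96.0.0 - 199.111.255.255) -> 116.33.38.140
  199.108.0.0/14 (199.108.0.0 - 199.111.255.255) -> 116.33.38.5
More-specific entries that do NOT match:
  199.111.127.20/30 (199.111.127.20 - 199.111.127.23) does not contain 199.111.127.7
  199.111.127.0/30 (199.111.127.0 - 199.111.127.3) does not contain 199.111.127.7
  199.111.127.32/27 (199.111.127.32 - 199.111.127.63) does not contain 199.111.127.7
  199.110.112.0/20 (199.110.112.0 - 199.110.127.255) does not contain 199.111.127.7
  199.111.0.0/18 (199.111.0.0 - 199.111.63.255) does not contain 199.111.127.7
  215.111.0.0/17 (215.111.0.0 - 215.111.127.255) does not contain 199.111.127.7
Longest matching prefix is /14 -> next hop 116.33.38.5.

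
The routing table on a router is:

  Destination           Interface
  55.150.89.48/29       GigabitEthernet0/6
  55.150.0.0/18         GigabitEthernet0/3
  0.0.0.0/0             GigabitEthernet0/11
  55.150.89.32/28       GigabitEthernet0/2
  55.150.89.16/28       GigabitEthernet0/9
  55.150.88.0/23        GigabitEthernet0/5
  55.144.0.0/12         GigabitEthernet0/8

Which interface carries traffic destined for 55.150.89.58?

GigabitEthernet0/5

Routes whose prefix contains 55.150.89.58:
  0.0.0.0/0 (default, matches everything) -> GigabitEthernet0/11
  55.144.0.0/12 (55.144.0.0 - 55.159.255.255) -> GigabitEthernet0/8
  55.150.88.0/23 (55.150.88.0 - 55.150.89.255) -> GigabitEthernet0/5
More-specific entries that do NOT match:
  55.150.89.48/29 (55.150.89.48 - 55.150.89.55) does not contain 55.150.89.58
  55.150.89.32/28 (55.150.89.32 - 55.150.89.47) does not contain 55.150.89.58
  55.150.89.16/28 (55.150.89.16 - 55.150.89.31) does not contain 55.150.89.58
Longest matching prefix is /23 -> interface GigabitEthernet0/5.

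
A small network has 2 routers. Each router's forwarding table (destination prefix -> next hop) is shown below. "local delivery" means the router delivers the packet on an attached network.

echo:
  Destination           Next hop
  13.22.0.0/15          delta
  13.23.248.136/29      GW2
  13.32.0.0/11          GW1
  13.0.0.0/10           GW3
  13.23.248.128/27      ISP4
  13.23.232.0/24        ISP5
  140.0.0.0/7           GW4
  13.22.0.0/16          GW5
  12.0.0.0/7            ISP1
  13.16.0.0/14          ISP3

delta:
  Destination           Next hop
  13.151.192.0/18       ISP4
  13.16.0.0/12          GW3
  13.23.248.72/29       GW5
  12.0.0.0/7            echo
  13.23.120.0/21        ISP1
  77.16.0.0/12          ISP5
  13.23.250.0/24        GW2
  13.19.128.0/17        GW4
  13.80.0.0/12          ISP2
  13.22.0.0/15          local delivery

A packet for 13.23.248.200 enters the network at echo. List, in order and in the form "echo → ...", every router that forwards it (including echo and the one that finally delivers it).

echo → delta

At echo: longest match for 13.23.248.200 is 13.22.0.0/15 -> delta
At delta: longest match for 13.23.248.200 is 13.22.0.0/15 -> local delivery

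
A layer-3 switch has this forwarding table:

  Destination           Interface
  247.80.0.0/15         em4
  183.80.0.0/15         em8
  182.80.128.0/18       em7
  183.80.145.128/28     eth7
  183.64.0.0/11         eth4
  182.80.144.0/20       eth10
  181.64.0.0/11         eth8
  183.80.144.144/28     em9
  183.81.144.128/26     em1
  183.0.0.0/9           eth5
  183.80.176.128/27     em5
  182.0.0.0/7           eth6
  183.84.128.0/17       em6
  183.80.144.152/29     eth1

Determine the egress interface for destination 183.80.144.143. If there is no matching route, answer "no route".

Routes whose prefix contains 183.80.144.143:
  182.0.0.0/7 (182.0.0.0 - 183.255.255.255) -> eth6
  183.0.0.0/9 (183.0.0.0 - 183.127.255.255) -> eth5
  183.64.0.0/11 (183.64.0.0 - 183.95.255.255) -> eth4
  183.80.0.0/15 (183.80.0.0 - 183.81.255.255) -> em8
More-specific entries that do NOT match:
  183.80.144.152/29 (183.80.144.152 - 183.80.144.159) does not contain 183.80.144.143
  183.80.145.128/28 (183.80.145.128 - 183.80.145.143) does not contain 183.80.144.143
  183.80.144.144/28 (183.80.144.144 - 183.80.144.159) does not contain 183.80.144.143
  183.80.176.128/27 (183.80.176.128 - 183.80.176.159) does not contain 183.80.144.143
  183.81.144.128/26 (183.81.144.128 - 183.81.144.191) does not contain 183.80.144.143
  182.80.144.0/20 (182.80.144.0 - 182.80.159.255) does not contain 183.80.144.143
  182.80.128.0/18 (182.80.128.0 - 182.80.191.255) does not contain 183.80.144.143
  183.84.128.0/17 (183.84.128.0 - 183.84.255.255) does not contain 183.80.144.143
Longest matching prefix is /15 -> interface em8.

em8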